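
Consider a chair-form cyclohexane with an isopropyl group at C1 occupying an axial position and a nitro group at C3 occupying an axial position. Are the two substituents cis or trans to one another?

C1 and C3 have the same parity, so their axial bonds point in the same direction.
With same-parity carbons, two substituents on the same face are both axial or both equatorial; opposite faces give one of each.
Here the groups are axial/axial → same face → cis.

cis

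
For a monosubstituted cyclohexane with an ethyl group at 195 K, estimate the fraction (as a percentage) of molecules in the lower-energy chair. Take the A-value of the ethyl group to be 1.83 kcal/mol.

One chair has the ethyl group axial (E = 1.83 kcal/mol) and the other has it equatorial (E = 0).
ΔG = 1.83 kcal/mol between the two chairs.
K = exp(ΔG/RT) with R = 1.987×10⁻³ kcal mol⁻¹ K⁻¹ and T = 195 K gives K ≈ 113.
Fraction in the lower-energy chair = K/(K+1) = 99.1%.

99.1%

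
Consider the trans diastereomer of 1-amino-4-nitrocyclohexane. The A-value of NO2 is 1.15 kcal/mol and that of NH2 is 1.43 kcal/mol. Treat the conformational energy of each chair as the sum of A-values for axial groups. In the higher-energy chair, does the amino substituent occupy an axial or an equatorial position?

axial

C1 and C4 have opposite parity, so for the trans isomer the two substituents are e,e in one chair and a,a in the other.
Chair I (nitro axial, amino axial): E = 2.58 kcal/mol.
Chair II (nitro equatorial, amino equatorial): E = 0.00 kcal/mol.
Chair I is the less stable (higher-energy) conformer, and in that chair the amino group is axial.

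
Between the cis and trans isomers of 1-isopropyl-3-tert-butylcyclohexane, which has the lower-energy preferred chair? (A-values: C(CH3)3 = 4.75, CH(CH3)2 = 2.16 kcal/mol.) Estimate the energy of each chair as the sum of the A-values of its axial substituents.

At 1,3 positions (parity same): cis → (e,e or a,a); trans → (a,e or e,a).
Best chair for cis: E = 0.00 kcal/mol; best chair for trans: E = 2.16 kcal/mol.
The cis isomer is lower by 2.16 kcal/mol.

cis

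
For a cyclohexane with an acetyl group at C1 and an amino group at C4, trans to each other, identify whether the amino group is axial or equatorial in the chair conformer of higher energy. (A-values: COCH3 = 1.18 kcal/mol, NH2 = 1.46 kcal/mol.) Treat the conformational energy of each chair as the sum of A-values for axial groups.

C1 and C4 have opposite parity, so for the trans isomer the two substituents are e,e in one chair and a,a in the other.
Chair I (acetyl axial, amino axial): E = 2.64 kcal/mol.
Chair II (acetyl equatorial, amino equatorial): E = 0.00 kcal/mol.
Chair I is the less stable (higher-energy) conformer, and in that chair the amino group is axial.

axial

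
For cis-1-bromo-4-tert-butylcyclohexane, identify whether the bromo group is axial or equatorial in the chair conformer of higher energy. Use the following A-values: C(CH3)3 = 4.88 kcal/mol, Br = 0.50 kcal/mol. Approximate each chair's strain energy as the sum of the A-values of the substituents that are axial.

C1 and C4 have opposite parity, so for the cis isomer the two substituents are one axial and one equatorial in each chair.
Chair I (tert-butyl axial, bromo equatorial): E = 4.88 kcal/mol.
Chair II (tert-butyl equatorial, bromo axial): E = 0.50 kcal/mol.
Chair I is the less stable (higher-energy) conformer, and in that chair the bromo group is equatorial.

equatorial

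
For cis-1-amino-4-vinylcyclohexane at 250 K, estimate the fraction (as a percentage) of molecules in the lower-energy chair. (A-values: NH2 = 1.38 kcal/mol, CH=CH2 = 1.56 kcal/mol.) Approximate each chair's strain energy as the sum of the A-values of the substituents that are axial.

59.0%

C1 and C4 have opposite parity, so for the cis isomer the two substituents are one axial and one equatorial in each chair.
Chair I (amino axial, vinyl equatorial): E = 1.38 kcal/mol; chair II (amino equatorial, vinyl axial): E = 1.56 kcal/mol.
ΔG = 0.18 kcal/mol between the two chairs.
K = exp(ΔG/RT) with R = 1.987×10⁻³ kcal mol⁻¹ K⁻¹ and T = 250 K gives K ≈ 1.44.
Fraction in the lower-energy chair = K/(K+1) = 59.0%.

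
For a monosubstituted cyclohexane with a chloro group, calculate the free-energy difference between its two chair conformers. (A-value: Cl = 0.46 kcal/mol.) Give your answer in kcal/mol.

A monosubstituted cyclohexane has one chair with the chloro group axial (E = A = 0.46 kcal/mol) and one with it equatorial (E = 0).
ΔE = 0.46 − 0 = 0.46 kcal/mol.

0.46 kcal/mol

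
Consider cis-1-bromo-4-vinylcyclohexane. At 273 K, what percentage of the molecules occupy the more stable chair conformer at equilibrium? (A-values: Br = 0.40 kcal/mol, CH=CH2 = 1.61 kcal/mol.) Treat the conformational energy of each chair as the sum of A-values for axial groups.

90.3%

C1 and C4 have opposite parity, so for the cis isomer the two substituents are one axial and one equatorial in each chair.
Chair I (bromo axial, vinyl equatorial): E = 0.40 kcal/mol; chair II (bromo equatorial, vinyl axial): E = 1.61 kcal/mol.
ΔG = 1.21 kcal/mol between the two chairs.
K = exp(ΔG/RT) with R = 1.987×10⁻³ kcal mol⁻¹ K⁻¹ and T = 273 K gives K ≈ 9.31.
Fraction in the lower-energy chair = K/(K+1) = 90.3%.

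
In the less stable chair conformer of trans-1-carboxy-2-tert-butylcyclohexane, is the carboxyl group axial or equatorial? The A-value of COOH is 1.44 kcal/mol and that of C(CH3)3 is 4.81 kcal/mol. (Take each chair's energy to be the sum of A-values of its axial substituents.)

C1 and C2 have opposite parity, so for the trans isomer the two substituents are e,e in one chair and a,a in the other.
Chair I (carboxyl axial, tert-butyl axial): E = 6.25 kcal/mol.
Chair II (carboxyl equatorial, tert-butyl equatorial): E = 0.00 kcal/mol.
Chair I is the less stable (higher-energy) conformer, and in that chair the carboxyl group is axial.

axial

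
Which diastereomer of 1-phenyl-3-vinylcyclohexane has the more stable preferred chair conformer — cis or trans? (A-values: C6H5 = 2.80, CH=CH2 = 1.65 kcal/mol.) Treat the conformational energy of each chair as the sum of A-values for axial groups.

At 1,3 positions (parity same): cis → (e,e or a,a); trans → (a,e or e,a).
Best chair for cis: E = 0.00 kcal/mol; best chair for trans: E = 1.65 kcal/mol.
The cis isomer is lower by 1.65 kcal/mol.

cis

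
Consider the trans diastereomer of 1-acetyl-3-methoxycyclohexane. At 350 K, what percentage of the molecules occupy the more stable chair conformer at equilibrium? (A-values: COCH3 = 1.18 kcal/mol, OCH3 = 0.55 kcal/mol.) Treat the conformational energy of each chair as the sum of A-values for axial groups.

71.2%

C1 and C3 have the same parity, so for the trans isomer the two substituents are one axial and one equatorial in each chair.
Chair I (acetyl axial, methoxy equatorial): E = 1.18 kcal/mol; chair II (acetyl equatorial, methoxy axial): E = 0.55 kcal/mol.
ΔG = 0.63 kcal/mol between the two chairs.
K = exp(ΔG/RT) with R = 1.987×10⁻³ kcal mol⁻¹ K⁻¹ and T = 350 K gives K ≈ 2.47.
Fraction in the lower-energy chair = K/(K+1) = 71.2%.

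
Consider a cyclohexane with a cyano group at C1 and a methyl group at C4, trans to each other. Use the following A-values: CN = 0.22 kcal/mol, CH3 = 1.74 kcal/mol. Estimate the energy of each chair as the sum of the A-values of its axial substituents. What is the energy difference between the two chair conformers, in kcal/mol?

1.96 kcal/mol

C1 and C4 have opposite parity, so for the trans isomer the two substituents are e,e in one chair and a,a in the other.
Chair I (cyano axial, methyl axial): E = 1.96 kcal/mol.
Chair II (cyano equatorial, methyl equatorial): E = 0.00 kcal/mol.
ΔE = 1.96 − 0.00 = 1.96 kcal/mol; chair II is more stable.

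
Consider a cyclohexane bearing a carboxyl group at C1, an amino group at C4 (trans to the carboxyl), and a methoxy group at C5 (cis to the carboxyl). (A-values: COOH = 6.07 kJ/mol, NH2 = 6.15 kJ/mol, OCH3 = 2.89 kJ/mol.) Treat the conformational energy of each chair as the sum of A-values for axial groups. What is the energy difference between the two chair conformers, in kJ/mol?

Chair I (carboxyl axial, amino axial, methoxy axial): E = 15.11 kJ/mol.
Chair II (carboxyl equatorial, amino equatorial, methoxy equatorial): E = 0.00 kJ/mol.
ΔE = 15.11 − 0.00 = 15.11 kJ/mol; chair II is more stable.

15.11 kJ/mol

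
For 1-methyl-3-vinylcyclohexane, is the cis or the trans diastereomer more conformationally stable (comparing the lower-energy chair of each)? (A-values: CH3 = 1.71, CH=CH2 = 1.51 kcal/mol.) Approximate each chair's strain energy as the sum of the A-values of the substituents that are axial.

cis

At 1,3 positions (parity same): cis → (e,e or a,a); trans → (a,e or e,a).
Best chair for cis: E = 0.00 kcal/mol; best chair for trans: E = 1.51 kcal/mol.
The cis isomer is lower by 1.51 kcal/mol.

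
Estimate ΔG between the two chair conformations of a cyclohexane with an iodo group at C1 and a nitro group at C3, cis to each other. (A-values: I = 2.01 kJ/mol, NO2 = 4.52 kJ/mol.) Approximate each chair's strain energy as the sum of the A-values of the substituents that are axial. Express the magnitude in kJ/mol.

6.53 kJ/mol

C1 and C3 have the same parity, so for the cis isomer the two substituents are e,e in one chair and a,a in the other.
Chair I (iodo axial, nitro axial): E = 6.53 kJ/mol.
Chair II (iodo equatorial, nitro equatorial): E = 0.00 kJ/mol.
ΔE = 6.53 − 0.00 = 6.53 kJ/mol; chair II is more stable.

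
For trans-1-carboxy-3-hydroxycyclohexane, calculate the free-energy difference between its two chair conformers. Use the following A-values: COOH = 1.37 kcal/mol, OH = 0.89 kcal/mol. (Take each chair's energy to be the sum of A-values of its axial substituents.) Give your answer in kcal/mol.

0.48 kcal/mol

C1 and C3 have the same parity, so for the trans isomer the two substituents are one axial and one equatorial in each chair.
Chair I (carboxyl axial, hydroxyl equatorial): E = 1.37 kcal/mol.
Chair II (carboxyl equatorial, hydroxyl axial): E = 0.89 kcal/mol.
ΔE = 1.37 − 0.89 = 0.48 kcal/mol; chair II is more stable.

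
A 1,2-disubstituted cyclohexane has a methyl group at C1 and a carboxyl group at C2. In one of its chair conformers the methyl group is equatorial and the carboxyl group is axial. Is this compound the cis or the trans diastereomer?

C1 and C2 have opposite parity, so their axial bonds point in opposite directions.
With opposite-parity carbons, two substituents on the same face are one axial and one equatorial; opposite faces give both axial or both equatorial.
Here the groups are equatorial/axial → same face → cis.

cis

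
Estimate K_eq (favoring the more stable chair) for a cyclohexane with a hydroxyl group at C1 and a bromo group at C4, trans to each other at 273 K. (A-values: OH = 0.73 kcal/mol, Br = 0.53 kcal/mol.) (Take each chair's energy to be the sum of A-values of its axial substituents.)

C1 and C4 have opposite parity, so for the trans isomer the two substituents are e,e in one chair and a,a in the other.
Chair I (hydroxyl axial, bromo axial): E = 1.26 kcal/mol; chair II (hydroxyl equatorial, bromo equatorial): E = 0.00 kcal/mol.
ΔG = 1.26 kcal/mol between the two chairs.
K = exp(ΔG/RT) with R = 1.987×10⁻³ kcal mol⁻¹ K⁻¹ and T = 273 K gives K ≈ 10.2.

K ≈ 10.2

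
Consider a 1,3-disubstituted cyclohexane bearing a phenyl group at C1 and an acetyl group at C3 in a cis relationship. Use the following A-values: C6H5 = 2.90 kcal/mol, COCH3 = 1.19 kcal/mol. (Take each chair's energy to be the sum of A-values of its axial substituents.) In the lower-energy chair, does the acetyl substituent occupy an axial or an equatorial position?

C1 and C3 have the same parity, so for the cis isomer the two substituents are e,e in one chair and a,a in the other.
Chair I (phenyl axial, acetyl axial): E = 4.09 kcal/mol.
Chair II (phenyl equatorial, acetyl equatorial): E = 0.00 kcal/mol.
Chair II is the more stable (lower-energy) conformer, and in that chair the acetyl group is equatorial.

equatorial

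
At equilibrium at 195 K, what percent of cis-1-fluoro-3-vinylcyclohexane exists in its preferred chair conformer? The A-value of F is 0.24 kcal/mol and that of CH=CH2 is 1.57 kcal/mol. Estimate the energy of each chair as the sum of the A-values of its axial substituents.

C1 and C3 have the same parity, so for the cis isomer the two substituents are e,e in one chair and a,a in the other.
Chair I (fluoro axial, vinyl axial): E = 1.81 kcal/mol; chair II (fluoro equatorial, vinyl equatorial): E = 0.00 kcal/mol.
ΔG = 1.81 kcal/mol between the two chairs.
K = exp(ΔG/RT) with R = 1.987×10⁻³ kcal mol⁻¹ K⁻¹ and T = 195 K gives K ≈ 107.
Fraction in the lower-energy chair = K/(K+1) = 99.1%.

99.1%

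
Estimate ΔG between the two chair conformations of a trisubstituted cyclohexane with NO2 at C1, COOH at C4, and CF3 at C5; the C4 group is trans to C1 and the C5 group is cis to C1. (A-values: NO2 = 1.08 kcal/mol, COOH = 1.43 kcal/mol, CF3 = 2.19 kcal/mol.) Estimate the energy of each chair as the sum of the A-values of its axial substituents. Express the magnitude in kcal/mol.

4.70 kcal/mol

Chair I (nitro axial, carboxyl axial, trifluoromethyl axial): E = 4.70 kcal/mol.
Chair II (nitro equatorial, carboxyl equatorial, trifluoromethyl equatorial): E = 0.00 kcal/mol.
ΔE = 4.70 − 0.00 = 4.70 kcal/mol; chair II is more stable.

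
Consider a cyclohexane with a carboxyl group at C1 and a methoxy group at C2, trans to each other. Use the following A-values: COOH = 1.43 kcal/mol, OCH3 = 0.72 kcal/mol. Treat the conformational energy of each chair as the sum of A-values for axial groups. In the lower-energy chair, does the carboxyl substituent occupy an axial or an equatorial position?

C1 and C2 have opposite parity, so for the trans isomer the two substituents are e,e in one chair and a,a in the other.
Chair I (carboxyl axial, methoxy axial): E = 2.15 kcal/mol.
Chair II (carboxyl equatorial, methoxy equatorial): E = 0.00 kcal/mol.
Chair II is the more stable (lower-energy) conformer, and in that chair the carboxyl group is equatorial.

equatorial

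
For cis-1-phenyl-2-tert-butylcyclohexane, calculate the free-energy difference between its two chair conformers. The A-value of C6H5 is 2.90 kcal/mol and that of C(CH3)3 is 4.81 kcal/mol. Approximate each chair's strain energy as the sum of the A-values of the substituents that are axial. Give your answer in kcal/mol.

C1 and C2 have opposite parity, so for the cis isomer the two substituents are one axial and one equatorial in each chair.
Chair I (phenyl axial, tert-butyl equatorial): E = 2.90 kcal/mol.
Chair II (phenyl equatorial, tert-butyl axial): E = 4.81 kcal/mol.
ΔE = 4.81 − 2.90 = 1.91 kcal/mol; chair I is more stable.

1.91 kcal/mol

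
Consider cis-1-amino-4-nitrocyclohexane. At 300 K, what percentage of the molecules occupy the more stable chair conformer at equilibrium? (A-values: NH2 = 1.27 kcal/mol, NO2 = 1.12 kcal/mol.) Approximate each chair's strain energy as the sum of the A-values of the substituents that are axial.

C1 and C4 have opposite parity, so for the cis isomer the two substituents are one axial and one equatorial in each chair.
Chair I (amino axial, nitro equatorial): E = 1.27 kcal/mol; chair II (amino equatorial, nitro axial): E = 1.12 kcal/mol.
ΔG = 0.15 kcal/mol between the two chairs.
K = exp(ΔG/RT) with R = 1.987×10⁻³ kcal mol⁻¹ K⁻¹ and T = 300 K gives K ≈ 1.29.
Fraction in the lower-energy chair = K/(K+1) = 56.3%.

56.3%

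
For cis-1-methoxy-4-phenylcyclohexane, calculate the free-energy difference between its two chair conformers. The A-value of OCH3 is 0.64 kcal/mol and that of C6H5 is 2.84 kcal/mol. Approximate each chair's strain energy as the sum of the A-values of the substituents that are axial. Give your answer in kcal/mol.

C1 and C4 have opposite parity, so for the cis isomer the two substituents are one axial and one equatorial in each chair.
Chair I (methoxy axial, phenyl equatorial): E = 0.64 kcal/mol.
Chair II (methoxy equatorial, phenyl axial): E = 2.84 kcal/mol.
ΔE = 2.84 − 0.64 = 2.20 kcal/mol; chair I is more stable.

2.20 kcal/mol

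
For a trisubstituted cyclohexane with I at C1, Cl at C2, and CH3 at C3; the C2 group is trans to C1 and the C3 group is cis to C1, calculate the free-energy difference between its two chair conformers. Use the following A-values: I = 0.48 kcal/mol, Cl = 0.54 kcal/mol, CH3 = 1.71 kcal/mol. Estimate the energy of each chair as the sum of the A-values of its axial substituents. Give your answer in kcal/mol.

2.73 kcal/mol

Chair I (iodo axial, chloro axial, methyl axial): E = 2.73 kcal/mol.
Chair II (iodo equatorial, chloro equatorial, methyl equatorial): E = 0.00 kcal/mol.
ΔE = 2.73 − 0.00 = 2.73 kcal/mol; chair II is more stable.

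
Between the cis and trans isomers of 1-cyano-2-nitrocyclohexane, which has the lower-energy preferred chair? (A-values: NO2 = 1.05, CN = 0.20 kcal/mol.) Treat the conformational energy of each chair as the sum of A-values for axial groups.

trans

At 1,2 positions (parity opposite): cis → (a,e or e,a); trans → (e,e or a,a).
Best chair for cis: E = 0.20 kcal/mol; best chair for trans: E = 0.00 kcal/mol.
The trans isomer is lower by 0.20 kcal/mol.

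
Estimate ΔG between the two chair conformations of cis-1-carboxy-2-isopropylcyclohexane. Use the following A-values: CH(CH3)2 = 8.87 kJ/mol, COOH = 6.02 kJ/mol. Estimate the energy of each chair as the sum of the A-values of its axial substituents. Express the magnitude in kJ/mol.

2.85 kJ/mol

C1 and C2 have opposite parity, so for the cis isomer the two substituents are one axial and one equatorial in each chair.
Chair I (isopropyl axial, carboxyl equatorial): E = 8.87 kJ/mol.
Chair II (isopropyl equatorial, carboxyl axial): E = 6.02 kJ/mol.
ΔE = 8.87 − 6.02 = 2.85 kJ/mol; chair II is more stable.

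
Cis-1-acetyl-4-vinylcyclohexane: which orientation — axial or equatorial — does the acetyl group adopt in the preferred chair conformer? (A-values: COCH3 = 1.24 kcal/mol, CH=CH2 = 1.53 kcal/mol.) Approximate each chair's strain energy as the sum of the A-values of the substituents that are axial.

axial

C1 and C4 have opposite parity, so for the cis isomer the two substituents are one axial and one equatorial in each chair.
Chair I (acetyl axial, vinyl equatorial): E = 1.24 kcal/mol.
Chair II (acetyl equatorial, vinyl axial): E = 1.53 kcal/mol.
Chair I is the more stable (lower-energy) conformer, and in that chair the acetyl group is axial.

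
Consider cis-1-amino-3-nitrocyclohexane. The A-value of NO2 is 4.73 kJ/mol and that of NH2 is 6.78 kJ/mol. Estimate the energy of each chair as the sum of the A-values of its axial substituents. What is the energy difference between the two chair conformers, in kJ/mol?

11.51 kJ/mol

C1 and C3 have the same parity, so for the cis isomer the two substituents are e,e in one chair and a,a in the other.
Chair I (nitro axial, amino axial): E = 11.51 kJ/mol.
Chair II (nitro equatorial, amino equatorial): E = 0.00 kJ/mol.
ΔE = 11.51 − 0.00 = 11.51 kJ/mol; chair II is more stable.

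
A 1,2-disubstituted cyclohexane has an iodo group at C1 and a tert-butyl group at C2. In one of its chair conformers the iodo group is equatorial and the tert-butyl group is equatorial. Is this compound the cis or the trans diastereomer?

trans

C1 and C2 have opposite parity, so their axial bonds point in opposite directions.
With opposite-parity carbons, two substituents on the same face are one axial and one equatorial; opposite faces give both axial or both equatorial.
Here the groups are equatorial/equatorial → opposite face → trans.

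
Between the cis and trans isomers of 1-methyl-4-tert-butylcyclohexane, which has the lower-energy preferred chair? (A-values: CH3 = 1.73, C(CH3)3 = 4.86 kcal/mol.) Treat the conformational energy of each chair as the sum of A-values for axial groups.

At 1,4 positions (parity opposite): cis → (a,e or e,a); trans → (e,e or a,a).
Best chair for cis: E = 1.73 kcal/mol; best chair for trans: E = 0.00 kcal/mol.
The trans isomer is lower by 1.73 kcal/mol.

trans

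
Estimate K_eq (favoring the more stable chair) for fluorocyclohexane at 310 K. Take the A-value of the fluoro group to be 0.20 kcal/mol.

K ≈ 1.38

One chair has the fluoro group axial (E = 0.20 kcal/mol) and the other has it equatorial (E = 0).
ΔG = 0.20 kcal/mol between the two chairs.
K = exp(ΔG/RT) with R = 1.987×10⁻³ kcal mol⁻¹ K⁻¹ and T = 310 K gives K ≈ 1.38.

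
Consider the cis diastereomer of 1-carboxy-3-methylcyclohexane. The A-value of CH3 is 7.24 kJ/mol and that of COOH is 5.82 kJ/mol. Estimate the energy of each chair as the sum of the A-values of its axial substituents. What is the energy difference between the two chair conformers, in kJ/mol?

C1 and C3 have the same parity, so for the cis isomer the two substituents are e,e in one chair and a,a in the other.
Chair I (methyl axial, carboxyl axial): E = 13.06 kJ/mol.
Chair II (methyl equatorial, carboxyl equatorial): E = 0.00 kJ/mol.
ΔE = 13.06 − 0.00 = 13.06 kJ/mol; chair II is more stable.

13.06 kJ/mol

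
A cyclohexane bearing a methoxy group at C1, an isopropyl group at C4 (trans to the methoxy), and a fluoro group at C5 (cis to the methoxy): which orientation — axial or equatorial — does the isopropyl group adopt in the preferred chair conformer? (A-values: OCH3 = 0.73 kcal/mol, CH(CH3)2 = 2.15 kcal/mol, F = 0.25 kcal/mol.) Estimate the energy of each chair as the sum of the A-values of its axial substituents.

equatorial

Chair I (methoxy axial, isopropyl axial, fluoro axial): E = 3.13 kcal/mol.
Chair II (methoxy equatorial, isopropyl equatorial, fluoro equatorial): E = 0.00 kcal/mol.
Chair II is the more stable (lower-energy) conformer, and in that chair the isopropyl group is equatorial.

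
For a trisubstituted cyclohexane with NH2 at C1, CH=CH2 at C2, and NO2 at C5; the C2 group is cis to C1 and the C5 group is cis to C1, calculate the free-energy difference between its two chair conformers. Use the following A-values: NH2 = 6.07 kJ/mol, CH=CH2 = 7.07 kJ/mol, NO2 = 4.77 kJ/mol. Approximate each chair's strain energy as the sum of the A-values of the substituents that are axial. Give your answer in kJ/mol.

3.77 kJ/mol

Chair I (amino axial, vinyl equatorial, nitro axial): E = 10.84 kJ/mol.
Chair II (amino equatorial, vinyl axial, nitro equatorial): E = 7.07 kJ/mol.
ΔE = 10.84 − 7.07 = 3.77 kJ/mol; chair II is more stable.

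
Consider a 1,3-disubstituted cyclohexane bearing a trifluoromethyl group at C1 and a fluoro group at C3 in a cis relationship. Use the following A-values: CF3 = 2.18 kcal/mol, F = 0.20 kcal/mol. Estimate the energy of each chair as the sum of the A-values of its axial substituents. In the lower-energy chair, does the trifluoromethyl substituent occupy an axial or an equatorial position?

equatorial

C1 and C3 have the same parity, so for the cis isomer the two substituents are e,e in one chair and a,a in the other.
Chair I (trifluoromethyl axial, fluoro axial): E = 2.38 kcal/mol.
Chair II (trifluoromethyl equatorial, fluoro equatorial): E = 0.00 kcal/mol.
Chair II is the more stable (lower-energy) conformer, and in that chair the trifluoromethyl group is equatorial.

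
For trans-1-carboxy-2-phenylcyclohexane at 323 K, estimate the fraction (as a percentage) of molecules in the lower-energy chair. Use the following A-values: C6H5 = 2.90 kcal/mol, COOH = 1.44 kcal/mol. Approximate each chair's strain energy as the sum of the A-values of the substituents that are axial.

C1 and C2 have opposite parity, so for the trans isomer the two substituents are e,e in one chair and a,a in the other.
Chair I (phenyl axial, carboxyl axial): E = 4.34 kcal/mol; chair II (phenyl equatorial, carboxyl equatorial): E = 0.00 kcal/mol.
ΔG = 4.34 kcal/mol between the two chairs.
K = exp(ΔG/RT) with R = 1.987×10⁻³ kcal mol⁻¹ K⁻¹ and T = 323 K gives K ≈ 865.
Fraction in the lower-energy chair = K/(K+1) = 99.9%.

99.9%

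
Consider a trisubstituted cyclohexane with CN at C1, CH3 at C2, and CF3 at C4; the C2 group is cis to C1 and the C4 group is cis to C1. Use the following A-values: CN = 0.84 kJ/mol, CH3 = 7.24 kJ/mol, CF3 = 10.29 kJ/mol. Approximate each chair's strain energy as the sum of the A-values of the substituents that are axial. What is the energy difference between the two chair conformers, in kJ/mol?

Chair I (cyano axial, methyl equatorial, trifluoromethyl equatorial): E = 0.84 kJ/mol.
Chair II (cyano equatorial, methyl axial, trifluoromethyl axial): E = 17.53 kJ/mol.
ΔE = 17.53 − 0.84 = 16.69 kJ/mol; chair I is more stable.

16.69 kJ/mol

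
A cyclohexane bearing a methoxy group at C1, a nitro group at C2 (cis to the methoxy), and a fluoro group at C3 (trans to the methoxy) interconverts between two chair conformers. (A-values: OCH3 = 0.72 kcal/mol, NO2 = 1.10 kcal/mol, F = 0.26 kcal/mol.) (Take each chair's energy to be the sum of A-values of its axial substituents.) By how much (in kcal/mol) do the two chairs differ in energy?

Chair I (methoxy axial, nitro equatorial, fluoro equatorial): E = 0.72 kcal/mol.
Chair II (methoxy equatorial, nitro axial, fluoro axial): E = 1.36 kcal/mol.
ΔE = 1.36 − 0.72 = 0.64 kcal/mol; chair I is more stable.

0.64 kcal/mol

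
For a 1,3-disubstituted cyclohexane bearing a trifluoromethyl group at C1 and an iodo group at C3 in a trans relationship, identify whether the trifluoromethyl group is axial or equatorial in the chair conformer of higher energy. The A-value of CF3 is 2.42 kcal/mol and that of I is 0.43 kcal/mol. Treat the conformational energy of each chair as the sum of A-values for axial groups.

C1 and C3 have the same parity, so for the trans isomer the two substituents are one axial and one equatorial in each chair.
Chair I (trifluoromethyl axial, iodo equatorial): E = 2.42 kcal/mol.
Chair II (trifluoromethyl equatorial, iodo axial): E = 0.43 kcal/mol.
Chair I is the less stable (higher-energy) conformer, and in that chair the trifluoromethyl group is axial.

axial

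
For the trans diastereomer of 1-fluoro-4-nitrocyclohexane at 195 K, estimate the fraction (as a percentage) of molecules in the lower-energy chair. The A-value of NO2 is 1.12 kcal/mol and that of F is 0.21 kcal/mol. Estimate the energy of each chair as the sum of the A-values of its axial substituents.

96.9%

C1 and C4 have opposite parity, so for the trans isomer the two substituents are e,e in one chair and a,a in the other.
Chair I (nitro axial, fluoro axial): E = 1.33 kcal/mol; chair II (nitro equatorial, fluoro equatorial): E = 0.00 kcal/mol.
ΔG = 1.33 kcal/mol between the two chairs.
K = exp(ΔG/RT) with R = 1.987×10⁻³ kcal mol⁻¹ K⁻¹ and T = 195 K gives K ≈ 31.
Fraction in the lower-energy chair = K/(K+1) = 96.9%.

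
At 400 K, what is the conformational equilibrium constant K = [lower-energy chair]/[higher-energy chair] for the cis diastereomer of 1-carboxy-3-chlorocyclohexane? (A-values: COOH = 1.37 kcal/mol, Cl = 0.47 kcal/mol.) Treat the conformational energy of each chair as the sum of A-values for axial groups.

K ≈ 10.1

C1 and C3 have the same parity, so for the cis isomer the two substituents are e,e in one chair and a,a in the other.
Chair I (carboxyl axial, chloro axial): E = 1.84 kcal/mol; chair II (carboxyl equatorial, chloro equatorial): E = 0.00 kcal/mol.
ΔG = 1.84 kcal/mol between the two chairs.
K = exp(ΔG/RT) with R = 1.987×10⁻³ kcal mol⁻¹ K⁻¹ and T = 400 K gives K ≈ 10.1.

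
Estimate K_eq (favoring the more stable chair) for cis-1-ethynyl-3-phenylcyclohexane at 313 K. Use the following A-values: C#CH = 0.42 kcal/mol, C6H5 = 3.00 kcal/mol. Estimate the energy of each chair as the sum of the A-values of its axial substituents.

C1 and C3 have the same parity, so for the cis isomer the two substituents are e,e in one chair and a,a in the other.
Chair I (ethynyl axial, phenyl axial): E = 3.42 kcal/mol; chair II (ethynyl equatorial, phenyl equatorial): E = 0.00 kcal/mol.
ΔG = 3.42 kcal/mol between the two chairs.
K = exp(ΔG/RT) with R = 1.987×10⁻³ kcal mol⁻¹ K⁻¹ and T = 313 K gives K ≈ 244.

K ≈ 244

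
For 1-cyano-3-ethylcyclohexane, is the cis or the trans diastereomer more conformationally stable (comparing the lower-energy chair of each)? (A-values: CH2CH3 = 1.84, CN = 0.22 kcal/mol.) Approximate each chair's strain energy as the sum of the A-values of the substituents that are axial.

At 1,3 positions (parity same): cis → (e,e or a,a); trans → (a,e or e,a).
Best chair for cis: E = 0.00 kcal/mol; best chair for trans: E = 0.22 kcal/mol.
The cis isomer is lower by 0.22 kcal/mol.

cis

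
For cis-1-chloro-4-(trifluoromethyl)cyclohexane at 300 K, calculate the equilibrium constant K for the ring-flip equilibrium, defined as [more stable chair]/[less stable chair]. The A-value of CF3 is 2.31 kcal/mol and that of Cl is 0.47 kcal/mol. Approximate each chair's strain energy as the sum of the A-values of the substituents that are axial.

C1 and C4 have opposite parity, so for the cis isomer the two substituents are one axial and one equatorial in each chair.
Chair I (trifluoromethyl axial, chloro equatorial): E = 2.31 kcal/mol; chair II (trifluoromethyl equatorial, chloro axial): E = 0.47 kcal/mol.
ΔG = 1.84 kcal/mol between the two chairs.
K = exp(ΔG/RT) with R = 1.987×10⁻³ kcal mol⁻¹ K⁻¹ and T = 300 K gives K ≈ 21.9.

K ≈ 21.9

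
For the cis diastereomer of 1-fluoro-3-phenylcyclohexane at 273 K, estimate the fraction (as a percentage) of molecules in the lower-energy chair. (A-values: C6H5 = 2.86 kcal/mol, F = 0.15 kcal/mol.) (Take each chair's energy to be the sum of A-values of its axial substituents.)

99.6%

C1 and C3 have the same parity, so for the cis isomer the two substituents are e,e in one chair and a,a in the other.
Chair I (phenyl axial, fluoro axial): E = 3.01 kcal/mol; chair II (phenyl equatorial, fluoro equatorial): E = 0.00 kcal/mol.
ΔG = 3.01 kcal/mol between the two chairs.
K = exp(ΔG/RT) with R = 1.987×10⁻³ kcal mol⁻¹ K⁻¹ and T = 273 K gives K ≈ 257.
Fraction in the lower-energy chair = K/(K+1) = 99.6%.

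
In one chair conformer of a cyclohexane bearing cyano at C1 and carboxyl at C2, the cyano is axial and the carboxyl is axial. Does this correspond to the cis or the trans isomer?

trans

C1 and C2 have opposite parity, so their axial bonds point in opposite directions.
With opposite-parity carbons, two substituents on the same face are one axial and one equatorial; opposite faces give both axial or both equatorial.
Here the groups are axial/axial → opposite face → trans.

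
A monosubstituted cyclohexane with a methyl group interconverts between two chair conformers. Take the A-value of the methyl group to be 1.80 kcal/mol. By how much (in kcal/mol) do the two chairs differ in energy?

1.80 kcal/mol

A monosubstituted cyclohexane has one chair with the methyl group axial (E = A = 1.80 kcal/mol) and one with it equatorial (E = 0).
ΔE = 1.80 − 0 = 1.80 kcal/mol.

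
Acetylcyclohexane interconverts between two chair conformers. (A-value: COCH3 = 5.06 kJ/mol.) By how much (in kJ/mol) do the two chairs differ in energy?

A monosubstituted cyclohexane has one chair with the acetyl group axial (E = A = 5.06 kJ/mol) and one with it equatorial (E = 0).
ΔE = 5.06 − 0 = 5.06 kJ/mol.

5.06 kJ/mol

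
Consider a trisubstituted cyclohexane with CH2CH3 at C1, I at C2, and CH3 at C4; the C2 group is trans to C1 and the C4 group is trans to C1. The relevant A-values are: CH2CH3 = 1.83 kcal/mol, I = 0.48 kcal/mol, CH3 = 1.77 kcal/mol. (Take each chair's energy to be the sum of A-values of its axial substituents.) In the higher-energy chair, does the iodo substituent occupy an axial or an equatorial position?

Chair I (ethyl axial, iodo axial, methyl axial): E = 4.08 kcal/mol.
Chair II (ethyl equatorial, iodo equatorial, methyl equatorial): E = 0.00 kcal/mol.
Chair I is the less stable (higher-energy) conformer, and in that chair the iodo group is axial.

axial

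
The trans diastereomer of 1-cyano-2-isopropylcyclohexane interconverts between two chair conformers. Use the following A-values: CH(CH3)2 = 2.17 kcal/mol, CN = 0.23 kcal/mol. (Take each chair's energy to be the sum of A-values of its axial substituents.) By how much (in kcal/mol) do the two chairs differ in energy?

C1 and C2 have opposite parity, so for the trans isomer the two substituents are e,e in one chair and a,a in the other.
Chair I (isopropyl axial, cyano axial): E = 2.40 kcal/mol.
Chair II (isopropyl equatorial, cyano equatorial): E = 0.00 kcal/mol.
ΔE = 2.40 − 0.00 = 2.40 kcal/mol; chair II is more stable.

2.40 kcal/mol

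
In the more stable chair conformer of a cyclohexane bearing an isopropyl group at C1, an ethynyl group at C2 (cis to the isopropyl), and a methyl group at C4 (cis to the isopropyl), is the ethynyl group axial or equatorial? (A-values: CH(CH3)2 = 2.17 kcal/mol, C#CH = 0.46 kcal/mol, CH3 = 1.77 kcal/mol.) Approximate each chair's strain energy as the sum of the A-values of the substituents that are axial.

equatorial

Chair I (isopropyl axial, ethynyl equatorial, methyl equatorial): E = 2.17 kcal/mol.
Chair II (isopropyl equatorial, ethynyl axial, methyl axial): E = 2.23 kcal/mol.
Chair I is the more stable (lower-energy) conformer, and in that chair the ethynyl group is equatorial.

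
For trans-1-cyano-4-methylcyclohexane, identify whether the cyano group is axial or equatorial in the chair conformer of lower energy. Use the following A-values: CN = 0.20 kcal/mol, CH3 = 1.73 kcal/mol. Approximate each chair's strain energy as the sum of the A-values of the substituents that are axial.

C1 and C4 have opposite parity, so for the trans isomer the two substituents are e,e in one chair and a,a in the other.
Chair I (cyano axial, methyl axial): E = 1.93 kcal/mol.
Chair II (cyano equatorial, methyl equatorial): E = 0.00 kcal/mol.
Chair II is the more stable (lower-energy) conformer, and in that chair the cyano group is equatorial.

equatorial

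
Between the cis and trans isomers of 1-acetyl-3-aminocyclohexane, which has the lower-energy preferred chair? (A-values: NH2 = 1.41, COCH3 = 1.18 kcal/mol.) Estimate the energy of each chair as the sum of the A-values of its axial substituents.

cis

At 1,3 positions (parity same): cis → (e,e or a,a); trans → (a,e or e,a).
Best chair for cis: E = 0.00 kcal/mol; best chair for trans: E = 1.18 kcal/mol.
The cis isomer is lower by 1.18 kcal/mol.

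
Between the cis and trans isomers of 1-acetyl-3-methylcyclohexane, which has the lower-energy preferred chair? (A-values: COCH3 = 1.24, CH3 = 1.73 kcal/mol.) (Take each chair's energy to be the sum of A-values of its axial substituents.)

cis

At 1,3 positions (parity same): cis → (e,e or a,a); trans → (a,e or e,a).
Best chair for cis: E = 0.00 kcal/mol; best chair for trans: E = 1.24 kcal/mol.
The cis isomer is lower by 1.24 kcal/mol.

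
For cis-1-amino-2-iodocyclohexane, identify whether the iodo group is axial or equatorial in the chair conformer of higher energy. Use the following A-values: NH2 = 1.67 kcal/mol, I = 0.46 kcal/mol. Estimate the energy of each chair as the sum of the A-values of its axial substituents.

C1 and C2 have opposite parity, so for the cis isomer the two substituents are one axial and one equatorial in each chair.
Chair I (amino axial, iodo equatorial): E = 1.67 kcal/mol.
Chair II (amino equatorial, iodo axial): E = 0.46 kcal/mol.
Chair I is the less stable (higher-energy) conformer, and in that chair the iodo group is equatorial.

equatorial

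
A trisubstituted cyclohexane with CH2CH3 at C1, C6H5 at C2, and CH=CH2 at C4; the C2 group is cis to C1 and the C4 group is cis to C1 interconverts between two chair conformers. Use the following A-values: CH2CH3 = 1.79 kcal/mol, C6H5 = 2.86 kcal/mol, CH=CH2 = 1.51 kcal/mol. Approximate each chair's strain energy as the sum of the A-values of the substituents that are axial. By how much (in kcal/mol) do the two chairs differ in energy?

2.58 kcal/mol

Chair I (ethyl axial, phenyl equatorial, vinyl equatorial): E = 1.79 kcal/mol.
Chair II (ethyl equatorial, phenyl axial, vinyl axial): E = 4.37 kcal/mol.
ΔE = 4.37 − 1.79 = 2.58 kcal/mol; chair I is more stable.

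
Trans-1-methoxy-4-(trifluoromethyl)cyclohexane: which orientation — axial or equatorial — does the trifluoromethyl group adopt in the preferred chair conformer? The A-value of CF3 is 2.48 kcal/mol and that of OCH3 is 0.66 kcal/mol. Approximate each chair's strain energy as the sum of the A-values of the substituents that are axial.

equatorial

C1 and C4 have opposite parity, so for the trans isomer the two substituents are e,e in one chair and a,a in the other.
Chair I (trifluoromethyl axial, methoxy axial): E = 3.14 kcal/mol.
Chair II (trifluoromethyl equatorial, methoxy equatorial): E = 0.00 kcal/mol.
Chair II is the more stable (lower-energy) conformer, and in that chair the trifluoromethyl group is equatorial.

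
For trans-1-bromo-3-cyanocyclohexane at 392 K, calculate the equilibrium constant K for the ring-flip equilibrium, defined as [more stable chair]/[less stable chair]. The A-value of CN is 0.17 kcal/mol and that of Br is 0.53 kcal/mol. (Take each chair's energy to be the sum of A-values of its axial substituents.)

C1 and C3 have the same parity, so for the trans isomer the two substituents are one axial and one equatorial in each chair.
Chair I (cyano axial, bromo equatorial): E = 0.17 kcal/mol; chair II (cyano equatorial, bromo axial): E = 0.53 kcal/mol.
ΔG = 0.36 kcal/mol between the two chairs.
K = exp(ΔG/RT) with R = 1.987×10⁻³ kcal mol⁻¹ K⁻¹ and T = 392 K gives K ≈ 1.59.

K ≈ 1.59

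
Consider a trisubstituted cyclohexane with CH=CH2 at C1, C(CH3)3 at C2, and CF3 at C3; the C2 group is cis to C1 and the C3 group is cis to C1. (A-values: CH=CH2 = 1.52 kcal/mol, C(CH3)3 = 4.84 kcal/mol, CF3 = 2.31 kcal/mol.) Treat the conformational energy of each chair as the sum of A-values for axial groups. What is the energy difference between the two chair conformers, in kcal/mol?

Chair I (vinyl axial, tert-butyl equatorial, trifluoromethyl axial): E = 3.83 kcal/mol.
Chair II (vinyl equatorial, tert-butyl axial, trifluoromethyl equatorial): E = 4.84 kcal/mol.
ΔE = 4.84 − 3.83 = 1.01 kcal/mol; chair I is more stable.

1.01 kcal/mol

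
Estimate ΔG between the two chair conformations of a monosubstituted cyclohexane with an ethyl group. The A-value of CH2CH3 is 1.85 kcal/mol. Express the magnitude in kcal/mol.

1.85 kcal/mol

A monosubstituted cyclohexane has one chair with the ethyl group axial (E = A = 1.85 kcal/mol) and one with it equatorial (E = 0).
ΔE = 1.85 − 0 = 1.85 kcal/mol.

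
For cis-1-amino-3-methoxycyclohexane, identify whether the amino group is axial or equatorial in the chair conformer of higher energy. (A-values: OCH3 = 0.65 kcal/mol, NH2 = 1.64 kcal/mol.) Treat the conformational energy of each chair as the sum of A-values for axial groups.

C1 and C3 have the same parity, so for the cis isomer the two substituents are e,e in one chair and a,a in the other.
Chair I (methoxy axial, amino axial): E = 2.29 kcal/mol.
Chair II (methoxy equatorial, amino equatorial): E = 0.00 kcal/mol.
Chair I is the less stable (higher-energy) conformer, and in that chair the amino group is axial.

axial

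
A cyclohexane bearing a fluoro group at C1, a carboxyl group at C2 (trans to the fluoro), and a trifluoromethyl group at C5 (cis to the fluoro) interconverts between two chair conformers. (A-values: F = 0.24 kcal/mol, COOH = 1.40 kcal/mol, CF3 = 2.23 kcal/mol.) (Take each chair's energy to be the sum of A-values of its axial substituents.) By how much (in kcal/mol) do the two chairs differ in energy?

Chair I (fluoro axial, carboxyl axial, trifluoromethyl axial): E = 3.87 kcal/mol.
Chair II (fluoro equatorial, carboxyl equatorial, trifluoromethyl equatorial): E = 0.00 kcal/mol.
ΔE = 3.87 − 0.00 = 3.87 kcal/mol; chair II is more stable.

3.87 kcal/mol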